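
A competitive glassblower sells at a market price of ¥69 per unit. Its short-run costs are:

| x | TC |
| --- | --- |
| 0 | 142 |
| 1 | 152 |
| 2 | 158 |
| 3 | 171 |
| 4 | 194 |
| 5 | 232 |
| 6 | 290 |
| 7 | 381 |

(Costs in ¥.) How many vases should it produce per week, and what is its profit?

x = 6; profit = ¥124

Profit at each row (π = 69x − TC): x=0: -142; x=1: -83; x=2: -20; x=3: 36; x=4: 82; x=5: 113; x=6: 124; x=7: 102.
Profit is maximized at x = 6. AVC there is 148/6 = ¥24.67 ≤ P, so producing beats shutting down (which would give -¥142).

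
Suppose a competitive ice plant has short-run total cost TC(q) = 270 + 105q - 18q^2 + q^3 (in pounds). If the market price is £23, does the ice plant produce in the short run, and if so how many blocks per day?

From TC, MC = TC'(q) = 105 - 36q + 3q^2 and AVC = VC/q = 105 - 18q + q^2.
The AVC parabola has its vertex at q = 18/2 = 9, where AVC = 105 - 18·9 + 9^2 = £24.
Since P = £23 < min AVC = £24, price fails to cover variable cost at any output.
Best response: produce nothing and absorb the £270 fixed cost.

Shut down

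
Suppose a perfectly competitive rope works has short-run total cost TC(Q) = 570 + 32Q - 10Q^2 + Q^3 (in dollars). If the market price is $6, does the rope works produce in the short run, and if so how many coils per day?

Shut down

Strip out fixed cost: VC = 32Q - 10Q^2 + Q^3. Then AVC = 32 - 10Q + Q^2 and MC = 32 - 20Q + 3Q^2.
The AVC parabola has its vertex at Q = 10/2 = 5, where AVC = 32 - 10·5 + 5^2 = $7.
With P < min AVC ($6 < $7), every unit sold adds to the loss.
The firm minimizes its loss by shutting down and losing only its fixed cost of $570.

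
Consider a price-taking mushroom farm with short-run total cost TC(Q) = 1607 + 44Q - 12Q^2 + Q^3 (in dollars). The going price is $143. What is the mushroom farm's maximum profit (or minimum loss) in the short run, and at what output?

AVC = 44 - 12Q + Q^2 has its minimum $8 at Q = 6; price $143 clears that bar, so the firm operates.
With MC = 44 - 24Q + 3Q^2, P = MC on the upward-sloping part at Q* = 11.
TR = 143·11 = 1573. TC = 1607 + 363 = 1970. Profit = 1573 − 1970 = -$397.
Shutting down would mean losing the fixed cost of $1607, so operating at a loss of $397 is better by $1210.

Profit = -$397 at Q = 11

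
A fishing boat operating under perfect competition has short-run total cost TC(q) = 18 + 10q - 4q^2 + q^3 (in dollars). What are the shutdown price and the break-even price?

AVC = 10 - 4q + q^2; minimized at q = 2, giving min AVC = $6. That is the shutdown price.
ATC = 18/q + 10 - 4q + q^2. Setting dATC/dq = −18/q^2 − 4 + 2q = 0 gives q = 3 (since 2·3^3 − 4·3^2 = 18).
min ATC = 18/3 + 10 − 4·3 + 3^2 = $13. That is the break-even price.
Between these two prices the firm operates at a loss; above $13 it earns a profit.

Shutdown price = $6; break-even price = $13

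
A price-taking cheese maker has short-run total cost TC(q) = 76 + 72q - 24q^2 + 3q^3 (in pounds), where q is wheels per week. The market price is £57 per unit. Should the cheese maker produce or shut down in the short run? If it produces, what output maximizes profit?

Produce at q = 5

Variable cost is VC = 72q - 24q^2 + 3q^3, so AVC = VC/q = 72 - 24q + 3q^2 and MC = dTC/dq = 72 - 48q + 9q^2.
AVC hits its minimum where MC = AVC, at q = 4, giving min AVC = 72 - 24·4 + 3·4^2 = £24.
Because £57 ≥ £24, revenue can cover variable cost; the firm operates.
P = MC gives 15 - 48q + 9q^2 = 0, with roots 1/3 and 5. Take the larger (rising MC): q* = 5.
Check: AVC at q = 5 is £27 ≤ P, so revenue covers variable cost.
Profit = P·q − TC = 57·5 − 211 = £74.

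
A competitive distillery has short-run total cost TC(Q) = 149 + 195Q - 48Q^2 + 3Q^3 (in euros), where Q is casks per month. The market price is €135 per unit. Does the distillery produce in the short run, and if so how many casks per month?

Variable cost is VC = 195Q - 48Q^2 + 3Q^3, so AVC = VC/Q = 195 - 48Q + 3Q^2 and MC = dTC/dQ = 195 - 96Q + 9Q^2.
AVC hits its minimum where MC = AVC, at Q = 8, giving min AVC = 195 - 48·8 + 3·8^2 = €3.
Since P = €135 ≥ min AVC = €3, price covers variable cost and the firm should produce.
Set P = MC: 135 = 195 - 96Q + 9Q^2 → 60 - 96Q + 9Q^2 = 0. The roots are Q = 2/3 and Q = 10; the profit-maximizing output is on the rising part of MC, so Q* = 10.
Check: AVC at Q = 10 is €15 ≤ P, so revenue covers variable cost.
Profit = P·Q − TC = 135·10 − 299 = €1051.

Produce at Q = 10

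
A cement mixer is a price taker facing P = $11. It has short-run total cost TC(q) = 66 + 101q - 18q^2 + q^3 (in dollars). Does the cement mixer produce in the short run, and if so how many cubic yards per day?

Strip out fixed cost: VC = 101q - 18q^2 + q^3. Then AVC = 101 - 18q + q^2 and MC = 101 - 36q + 3q^2.
AVC hits its minimum where MC = AVC, at q = 9, giving min AVC = 101 - 18·9 + 9^2 = $20.
With P < min AVC ($11 < $20), every unit sold adds to the loss.
Shutting down limits the loss to fixed cost, $66.

Shut down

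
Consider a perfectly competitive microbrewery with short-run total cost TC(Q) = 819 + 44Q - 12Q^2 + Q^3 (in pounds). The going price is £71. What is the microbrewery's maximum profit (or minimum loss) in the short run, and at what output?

Profit = -£333 at Q = 9

AVC = 44 - 12Q + Q^2; min AVC = £8 at Q = 6. Since P = £71 ≥ min AVC, the firm produces.
With MC = 44 - 24Q + 3Q^2, P = MC on the upward-sloping part at Q* = 9.
TR = 71·9 = 639. TC = 819 + 153 = 972. Profit = 639 − 972 = -£333.
Shutting down would mean losing the fixed cost of £819, so operating at a loss of £333 is better by £486.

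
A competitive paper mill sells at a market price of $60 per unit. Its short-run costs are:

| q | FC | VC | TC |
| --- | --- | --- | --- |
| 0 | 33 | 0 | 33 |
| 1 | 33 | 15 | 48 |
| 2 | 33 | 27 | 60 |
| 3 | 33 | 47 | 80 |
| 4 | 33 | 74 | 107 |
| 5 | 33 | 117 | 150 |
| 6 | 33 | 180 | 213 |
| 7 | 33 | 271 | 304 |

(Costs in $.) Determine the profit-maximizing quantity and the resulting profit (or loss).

Tabulate TR − TC: q=0: -33; q=1: 12; q=2: 60; q=3: 100; q=4: 133; q=5: 150; q=6: 147; q=7: 116.
Profit is maximized at q = 5. AVC there is 117/5 = $23.40 ≤ P, so producing beats shutting down (which would give -$33).

q = 5; profit = $150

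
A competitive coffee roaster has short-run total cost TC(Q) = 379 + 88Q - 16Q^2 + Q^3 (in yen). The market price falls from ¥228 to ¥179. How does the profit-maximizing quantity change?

Output falls from 14 to 13

AVC = 88 - 16Q + Q^2, minimized at Q = 8 where min AVC = ¥24. MC = 88 - 32Q + 3Q^2.
At P = ¥228 ≥ min AVC, set P = MC on the rising branch: Q = 14.
At P = ¥179 ≥ min AVC, set P = MC: Q = 13. The firm stays open but cuts output.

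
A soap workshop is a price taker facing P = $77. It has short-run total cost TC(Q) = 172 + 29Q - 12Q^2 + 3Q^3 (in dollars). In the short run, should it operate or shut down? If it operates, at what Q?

Strip out fixed cost: VC = 29Q - 12Q^2 + 3Q^3. Then AVC = 29 - 12Q + 3Q^2 and MC = 29 - 24Q + 9Q^2.
AVC hits its minimum where MC = AVC, at Q = 2, giving min AVC = 29 - 12·2 + 3·2^2 = $17.
Because $77 ≥ $17, revenue can cover variable cost; the firm operates.
Solving P = MC: -48 - 24Q + 9Q^2 = 0 ⇒ Q = -4/3 or 4. On the upward-sloping branch, Q* = 4.
Check: AVC at Q = 4 is $29 ≤ P, so revenue covers variable cost.
Profit = P·Q − TC = 77·4 − 288 = $20.

Produce at Q = 4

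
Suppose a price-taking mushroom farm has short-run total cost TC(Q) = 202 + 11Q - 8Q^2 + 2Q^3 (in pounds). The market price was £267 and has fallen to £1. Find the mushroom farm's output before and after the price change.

MC = 11 - 16Q + 6Q^2; the shutdown threshold is min AVC = £3 (at Q = 2).
At P = £267 ≥ min AVC, set P = MC on the rising branch: Q = 8.
At P = £1 < min AVC = £3, price no longer covers variable cost at any output, so the firm shuts down: Q = 0.

Output falls from 8 to 0 (the firm shuts down)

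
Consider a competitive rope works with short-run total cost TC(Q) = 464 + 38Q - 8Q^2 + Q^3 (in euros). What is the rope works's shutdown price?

€22 per unit

Short-run supply begins at min AVC. From VC = 38Q - 8Q^2 + Q^3, AVC = 38 - 8Q + Q^2.
At the minimum of AVC, MC = AVC. MC = 38 - 16Q + 3Q^2; setting MC = AVC gives 2Q^2 - 8Q = 0, so Q = 4. min AVC = 22.
So the shutdown price is €22.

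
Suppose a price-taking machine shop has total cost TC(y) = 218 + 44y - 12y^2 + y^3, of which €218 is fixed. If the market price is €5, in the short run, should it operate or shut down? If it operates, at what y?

Shut down

Variable cost is VC = 44y - 12y^2 + y^3, so AVC = VC/y = 44 - 12y + y^2 and MC = dTC/dy = 44 - 24y + 3y^2.
AVC is minimized where dAVC/dy = -12 + 2y = 0, at y = 6; min AVC = 44 - 12·6 + 6^2 = €8.
P = €5 lies below min AVC = €8; no output level covers variable cost.
The firm minimizes its loss by shutting down and losing only its fixed cost of €218.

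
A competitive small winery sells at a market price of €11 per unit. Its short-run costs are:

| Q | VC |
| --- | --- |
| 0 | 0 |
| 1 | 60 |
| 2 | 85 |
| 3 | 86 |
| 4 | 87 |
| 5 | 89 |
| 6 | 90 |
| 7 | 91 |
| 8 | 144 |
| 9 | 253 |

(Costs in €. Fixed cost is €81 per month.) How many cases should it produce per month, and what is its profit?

Q = 0 (shut down); profit = -€81

Profit at each row (π = 11Q − TC): Q=0: -81; Q=1: -130; Q=2: -144; Q=3: -134; Q=4: -124; Q=5: -115; Q=6: -105; Q=7: -95; Q=8: -137; Q=9: -235.
Profit is highest at Q = 0. Equivalently, the lowest AVC in the table is 91/7 ≈ €13 at Q = 7, and P = €11 falls below it — price never covers variable cost, so the firm shuts down and loses only its fixed cost.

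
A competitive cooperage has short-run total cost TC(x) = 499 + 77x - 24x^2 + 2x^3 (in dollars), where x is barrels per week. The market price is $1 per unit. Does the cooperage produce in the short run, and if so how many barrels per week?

Shut down

Strip out fixed cost: VC = 77x - 24x^2 + 2x^3. Then AVC = 77 - 24x + 2x^2 and MC = 77 - 48x + 6x^2.
The AVC parabola has its vertex at x = 24/4 = 6, where AVC = 77 - 24·6 + 2·6^2 = $5.
P = $1 lies below min AVC = $5; no output level covers variable cost.
The firm minimizes its loss by shutting down and losing only its fixed cost of $499.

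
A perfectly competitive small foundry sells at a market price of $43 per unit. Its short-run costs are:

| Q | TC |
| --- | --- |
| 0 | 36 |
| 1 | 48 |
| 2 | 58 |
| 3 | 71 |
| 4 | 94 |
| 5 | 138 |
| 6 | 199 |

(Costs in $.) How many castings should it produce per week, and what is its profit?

Tabulate TR − TC: Q=0: -36; Q=1: -5; Q=2: 28; Q=3: 58; Q=4: 78; Q=5: 77; Q=6: 59.
Profit is maximized at Q = 4. AVC there is 58/4 = $14.50 ≤ P, so producing beats shutting down (which would give -$36).

Q = 4; profit = $78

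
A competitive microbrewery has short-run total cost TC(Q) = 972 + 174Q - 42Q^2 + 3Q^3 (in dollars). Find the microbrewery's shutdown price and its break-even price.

Shutdown price = $27; break-even price = $147

Shutdown price = min AVC. AVC = 174 - 42Q + 3Q^2, with vertex at Q = 7 and minimum $27.
ATC = 972/Q + 174 - 42Q + 3Q^2. Setting dATC/dQ = −972/Q^2 − 42 + 6Q = 0 gives Q = 9 (since 6·9^3 − 42·9^2 = 972).
min ATC = 972/9 + 174 − 42·9 + 3·9^2 = $147. That is the break-even price.
For $27 ≤ P < $147 the firm produces at a loss; below $27 it shuts down.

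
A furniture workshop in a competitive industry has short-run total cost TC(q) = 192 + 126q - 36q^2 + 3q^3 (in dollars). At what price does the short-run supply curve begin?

The shutdown price is the minimum of AVC. VC = 126q - 36q^2 + 3q^3, so AVC = 126 - 36q + 3q^2.
At the minimum of AVC, MC = AVC. MC = 126 - 72q + 9q^2; setting MC = AVC gives 6q^2 - 36q = 0, so q = 6. min AVC = 18.
So the shutdown price is $18.

$18 per unit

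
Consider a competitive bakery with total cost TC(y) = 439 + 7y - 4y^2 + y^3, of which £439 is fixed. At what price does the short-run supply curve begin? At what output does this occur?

£3 per unit, at y = 2

The shutdown price is the minimum of AVC. VC = 7y - 4y^2 + y^3, so AVC = 7 - 4y + y^2.
dAVC/dy = -4 + 2y = 0 gives y = 2. min AVC = 7 - 4·2 + 2^2 = 3.
For P < £3 the firm produces nothing.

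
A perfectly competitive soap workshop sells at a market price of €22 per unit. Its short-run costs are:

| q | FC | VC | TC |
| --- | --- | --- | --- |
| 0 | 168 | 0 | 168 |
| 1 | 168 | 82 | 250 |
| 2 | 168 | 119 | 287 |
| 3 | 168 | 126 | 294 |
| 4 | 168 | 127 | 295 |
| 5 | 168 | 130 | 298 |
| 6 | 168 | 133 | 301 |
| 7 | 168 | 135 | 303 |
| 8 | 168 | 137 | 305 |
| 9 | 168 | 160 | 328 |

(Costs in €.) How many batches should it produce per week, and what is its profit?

q = 8; profit = -€129

Tabulate TR − TC: q=0: -168; q=1: -228; q=2: -243; q=3: -228; q=4: -207; q=5: -188; q=6: -169; q=7: -149; q=8: -129; q=9: -130.
Profit is maximized at q = 8. AVC there is 137/8 = €17.12 ≤ P, so producing beats shutting down (which would give -€168).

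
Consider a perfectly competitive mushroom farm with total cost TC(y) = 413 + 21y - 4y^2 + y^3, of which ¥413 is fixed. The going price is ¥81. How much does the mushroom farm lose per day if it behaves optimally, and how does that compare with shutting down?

Profit = -¥125 at y = 6

AVC = 21 - 4y + y^2 has its minimum ¥17 at y = 2; price ¥81 clears that bar, so the firm operates.
MC = 21 - 8y + 3y^2. Setting P = MC and taking the root on the rising branch gives y* = 6.
TR = 81·6 = 486. TC = 413 + 198 = 611. Profit = 486 − 611 = -¥125.
By producing, the firm covers all variable cost plus ¥288 of fixed cost; shutting down would lose the full ¥413.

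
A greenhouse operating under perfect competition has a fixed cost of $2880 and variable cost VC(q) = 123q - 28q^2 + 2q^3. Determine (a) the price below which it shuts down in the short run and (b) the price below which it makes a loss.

AVC = 123 - 28q + 2q^2; minimized at q = 7, giving min AVC = $25. That is the shutdown price.
ATC = 2880/q + 123 - 28q + 2q^2. Setting dATC/dq = −2880/q^2 − 28 + 4q = 0 gives q = 12 (since 4·12^3 − 28·12^2 = 2880).
min ATC = 2880/12 + 123 − 28·12 + 2·12^2 = $315. That is the break-even price.
For $25 ≤ P < $315 the firm produces at a loss; below $25 it shuts down.

Shutdown price = $25; break-even price = $315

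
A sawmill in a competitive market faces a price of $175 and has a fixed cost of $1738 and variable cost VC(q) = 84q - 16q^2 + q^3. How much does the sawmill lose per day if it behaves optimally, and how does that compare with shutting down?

Profit = -$48 at q = 13

AVC = 84 - 16q + q^2 has its minimum $20 at q = 8; price $175 clears that bar, so the firm operates.
MC = 84 - 32q + 3q^2. Setting P = MC and taking the root on the rising branch gives q* = 13.
TR = 175·13 = 2275. TC = 1738 + 585 = 2323. Profit = 2275 − 2323 = -$48.
Shutting down would mean losing the fixed cost of $1738, so operating at a loss of $48 is better by $1690.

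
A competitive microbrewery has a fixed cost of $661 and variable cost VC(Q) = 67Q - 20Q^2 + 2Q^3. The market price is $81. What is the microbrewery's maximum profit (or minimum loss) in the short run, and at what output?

AVC = 67 - 20Q + 2Q^2; min AVC = $17 at Q = 5. Since P = $81 ≥ min AVC, the firm produces.
With MC = 67 - 40Q + 6Q^2, P = MC on the upward-sloping part at Q* = 7.
TR = 81·7 = 567. TC = 661 + 175 = 836. Profit = 567 − 836 = -$269.
By producing, the firm covers all variable cost plus $392 of fixed cost; shutting down would lose the full $661.

Profit = -$269 at Q = 7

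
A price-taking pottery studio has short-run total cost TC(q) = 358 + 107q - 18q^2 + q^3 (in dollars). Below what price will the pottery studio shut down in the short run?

The firm shuts down when price falls below the minimum of average variable cost. AVC = VC/q = 107 - 18q + q^2.
At the minimum of AVC, MC = AVC. MC = 107 - 36q + 3q^2; setting MC = AVC gives 2q^2 - 18q = 0, so q = 9. min AVC = 26.
For P < $26 the firm produces nothing.

$26 per unit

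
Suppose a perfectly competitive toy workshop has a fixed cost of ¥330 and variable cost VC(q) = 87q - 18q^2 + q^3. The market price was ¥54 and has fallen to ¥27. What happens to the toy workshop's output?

Output falls from 11 to 10

AVC = 87 - 18q + q^2, minimized at q = 9 where min AVC = ¥6. MC = 87 - 36q + 3q^2.
With P = ¥54 above the shutdown price, P = MC gives q = 11.
At P = ¥27 ≥ min AVC, set P = MC: q = 10. The firm stays open but cuts output.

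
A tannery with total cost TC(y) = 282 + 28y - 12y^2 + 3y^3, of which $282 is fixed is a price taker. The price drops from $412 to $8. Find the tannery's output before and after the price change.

Output falls from 8 to 0 (the firm shuts down)

AVC = 28 - 12y + 3y^2, minimized at y = 2 where min AVC = $16. MC = 28 - 24y + 9y^2.
With P = $412 above the shutdown price, P = MC gives y = 8.
At P = $8 < min AVC = $16, price no longer covers variable cost at any output, so the firm shuts down: y = 0.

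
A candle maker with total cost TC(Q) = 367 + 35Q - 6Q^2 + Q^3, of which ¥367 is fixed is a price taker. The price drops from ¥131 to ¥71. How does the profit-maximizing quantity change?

AVC = 35 - 6Q + Q^2, minimized at Q = 3 where min AVC = ¥26. MC = 35 - 12Q + 3Q^2.
At P = ¥131 ≥ min AVC, set P = MC on the rising branch: Q = 8.
At P = ¥71 ≥ min AVC, set P = MC: Q = 6. The firm stays open but cuts output.

Output falls from 8 to 6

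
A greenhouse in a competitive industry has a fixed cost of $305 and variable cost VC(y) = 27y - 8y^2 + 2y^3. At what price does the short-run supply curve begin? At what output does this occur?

$19 per unit, at y = 2

The shutdown price is the minimum of AVC. VC = 27y - 8y^2 + 2y^3, so AVC = 27 - 8y + 2y^2.
dAVC/dy = -8 + 4y = 0 gives y = 2. min AVC = 27 - 8·2 + 2·2^2 = 19.
For P < $19 the firm produces nothing.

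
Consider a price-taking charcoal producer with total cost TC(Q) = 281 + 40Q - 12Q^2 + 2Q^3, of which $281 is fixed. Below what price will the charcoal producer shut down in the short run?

$22 per unit

The shutdown price is the minimum of AVC. VC = 40Q - 12Q^2 + 2Q^3, so AVC = 40 - 12Q + 2Q^2.
dAVC/dQ = -12 + 4Q = 0 gives Q = 3. min AVC = 40 - 12·3 + 2·3^2 = 22.
For P < $22 the firm produces nothing.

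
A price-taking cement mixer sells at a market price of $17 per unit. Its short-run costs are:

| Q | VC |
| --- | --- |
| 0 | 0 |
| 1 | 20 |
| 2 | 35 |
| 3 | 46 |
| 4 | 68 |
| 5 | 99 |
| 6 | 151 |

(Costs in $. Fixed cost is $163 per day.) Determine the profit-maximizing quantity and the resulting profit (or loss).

Profit at each row (π = 17Q − TC): Q=0: -163; Q=1: -166; Q=2: -164; Q=3: -158; Q=4: -163; Q=5: -177; Q=6: -212.
Profit is maximized at Q = 3. AVC there is 46/3 = $15.33 ≤ P, so producing beats shutting down (which would give -$163).

Q = 3; profit = -$158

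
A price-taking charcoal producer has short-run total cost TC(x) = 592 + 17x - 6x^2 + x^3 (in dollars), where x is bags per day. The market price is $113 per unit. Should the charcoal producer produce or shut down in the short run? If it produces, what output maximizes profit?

Produce at x = 8

Variable cost is VC = 17x - 6x^2 + x^3, so AVC = VC/x = 17 - 6x + x^2 and MC = dTC/dx = 17 - 12x + 3x^2.
AVC hits its minimum where MC = AVC, at x = 3, giving min AVC = 17 - 6·3 + 3^2 = $8.
Since P = $113 ≥ min AVC = $8, price covers variable cost and the firm should produce.
Set P = MC: 113 = 17 - 12x + 3x^2 → -96 - 12x + 3x^2 = 0. The roots are x = -4 and x = 8; the profit-maximizing output is on the rising part of MC, so x* = 8.
Check: AVC at x = 8 is $33 ≤ P, so revenue covers variable cost.
Profit = P·x − TC = 113·8 − 856 = $48.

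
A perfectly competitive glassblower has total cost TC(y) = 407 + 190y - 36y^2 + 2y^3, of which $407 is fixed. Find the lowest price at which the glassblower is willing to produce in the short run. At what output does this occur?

$28 per unit, at y = 9

Short-run supply begins at min AVC. From VC = 190y - 36y^2 + 2y^3, AVC = 190 - 36y + 2y^2.
At the minimum of AVC, MC = AVC. MC = 190 - 72y + 6y^2; setting MC = AVC gives 4y^2 - 36y = 0, so y = 9. min AVC = 28.
The firm shuts down for any P below $28.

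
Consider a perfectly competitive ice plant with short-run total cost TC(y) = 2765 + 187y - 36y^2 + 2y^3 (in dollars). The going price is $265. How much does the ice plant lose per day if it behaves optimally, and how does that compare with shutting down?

AVC = 187 - 36y + 2y^2 has its minimum $25 at y = 9; price $265 clears that bar, so the firm operates.
MC = 187 - 72y + 6y^2. Setting P = MC and taking the root on the rising branch gives y* = 13.
TR = 265·13 = 3445. TC = 2765 + 741 = 3506. Profit = 3445 − 3506 = -$61.
That loss of $61 beats the $2765 the firm would lose by shutting down; producing recovers $2704 of fixed cost.

Profit = -$61 at y = 13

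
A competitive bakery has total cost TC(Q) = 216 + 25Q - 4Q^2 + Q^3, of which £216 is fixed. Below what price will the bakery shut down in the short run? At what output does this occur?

£21 per unit, at Q = 2

Short-run supply begins at min AVC. From VC = 25Q - 4Q^2 + Q^3, AVC = 25 - 4Q + Q^2.
dAVC/dQ = -4 + 2Q = 0 gives Q = 2. min AVC = 25 - 4·2 + 2^2 = 21.
For P < £21 the firm produces nothing.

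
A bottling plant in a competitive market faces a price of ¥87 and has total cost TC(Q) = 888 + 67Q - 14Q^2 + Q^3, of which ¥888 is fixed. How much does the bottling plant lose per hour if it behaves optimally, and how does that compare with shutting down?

AVC = 67 - 14Q + Q^2; min AVC = ¥18 at Q = 7. Since P = ¥87 ≥ min AVC, the firm produces.
MC = 67 - 28Q + 3Q^2. Setting P = MC and taking the root on the rising branch gives Q* = 10.
TR = 87·10 = 870. TC = 888 + 270 = 1158. Profit = 870 − 1158 = -¥288.
That loss of ¥288 beats the ¥888 the firm would lose by shutting down; producing recovers ¥600 of fixed cost.

Profit = -¥288 at Q = 10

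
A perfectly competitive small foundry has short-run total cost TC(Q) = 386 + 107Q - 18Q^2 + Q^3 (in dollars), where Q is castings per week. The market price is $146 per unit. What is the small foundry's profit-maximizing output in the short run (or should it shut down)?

Produce at Q = 13

Strip out fixed cost: VC = 107Q - 18Q^2 + Q^3. Then AVC = 107 - 18Q + Q^2 and MC = 107 - 36Q + 3Q^2.
The AVC parabola has its vertex at Q = 18/2 = 9, where AVC = 107 - 18·9 + 9^2 = $26.
Because $146 ≥ $26, revenue can cover variable cost; the firm operates.
P = MC gives -39 - 36Q + 3Q^2 = 0, with roots -1 and 13. Take the larger (rising MC): Q* = 13.
Check: AVC at Q = 13 is $42 ≤ P, so revenue covers variable cost.
Profit = P·Q − TC = 146·13 − 932 = $966.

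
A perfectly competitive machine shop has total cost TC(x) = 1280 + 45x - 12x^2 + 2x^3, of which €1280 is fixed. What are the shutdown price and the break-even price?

Shutdown price = €27; break-even price = €237

Shutdown price = min AVC. AVC = 45 - 12x + 2x^2, with vertex at x = 3 and minimum €27.
ATC = 1280/x + 45 - 12x + 2x^2. Setting dATC/dx = −1280/x^2 − 12 + 4x = 0 gives x = 8 (since 4·8^3 − 12·8^2 = 1280).
min ATC = 1280/8 + 45 − 12·8 + 2·8^2 = €237. That is the break-even price.
Between these two prices the firm operates at a loss; above €237 it earns a profit.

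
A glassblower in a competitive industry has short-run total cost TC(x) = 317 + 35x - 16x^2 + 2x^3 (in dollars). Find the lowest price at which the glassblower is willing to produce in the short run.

$3 per unit

The firm shuts down when price falls below the minimum of average variable cost. AVC = VC/x = 35 - 16x + 2x^2.
At the minimum of AVC, MC = AVC. MC = 35 - 32x + 6x^2; setting MC = AVC gives 4x^2 - 16x = 0, so x = 4. min AVC = 3.
For P < $3 the firm produces nothing.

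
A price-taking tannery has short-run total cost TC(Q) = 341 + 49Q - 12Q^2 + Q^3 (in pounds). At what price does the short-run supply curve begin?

The shutdown price is the minimum of AVC. VC = 49Q - 12Q^2 + Q^3, so AVC = 49 - 12Q + Q^2.
dAVC/dQ = -12 + 2Q = 0 gives Q = 6. min AVC = 49 - 12·6 + 6^2 = 13.
For P < £13 the firm produces nothing.

£13 per unit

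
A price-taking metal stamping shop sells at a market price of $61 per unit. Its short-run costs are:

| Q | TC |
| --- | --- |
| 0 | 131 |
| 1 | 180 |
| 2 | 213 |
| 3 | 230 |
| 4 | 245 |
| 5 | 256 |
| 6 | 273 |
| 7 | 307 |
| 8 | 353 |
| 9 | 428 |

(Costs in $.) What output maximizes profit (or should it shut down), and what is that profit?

Profit at each row (π = 61Q − TC): Q=0: -131; Q=1: -119; Q=2: -91; Q=3: -47; Q=4: -1; Q=5: 49; Q=6: 93; Q=7: 120; Q=8: 135; Q=9: 121.
Profit is maximized at Q = 8. AVC there is 222/8 = $27.75 ≤ P, so producing beats shutting down (which would give -$131).

Q = 8; profit = $135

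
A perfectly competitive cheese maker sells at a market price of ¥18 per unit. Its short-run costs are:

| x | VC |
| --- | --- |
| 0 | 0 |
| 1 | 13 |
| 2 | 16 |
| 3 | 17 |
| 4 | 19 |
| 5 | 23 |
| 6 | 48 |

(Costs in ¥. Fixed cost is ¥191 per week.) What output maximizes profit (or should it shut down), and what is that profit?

Tabulate TR − TC: x=0: -191; x=1: -186; x=2: -171; x=3: -154; x=4: -138; x=5: -124; x=6: -131.
Profit is maximized at x = 5. AVC there is 23/5 = ¥4.60 ≤ P, so producing beats shutting down (which would give -¥191).

x = 5; profit = -¥124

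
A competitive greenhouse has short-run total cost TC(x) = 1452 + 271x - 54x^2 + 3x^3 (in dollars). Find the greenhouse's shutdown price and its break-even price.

Shutdown price = min AVC. AVC = 271 - 54x + 3x^2, with vertex at x = 9 and minimum $28.
ATC = 1452/x + 271 - 54x + 3x^2. Setting dATC/dx = −1452/x^2 − 54 + 6x = 0 gives x = 11 (since 6·11^3 − 54·11^2 = 1452).
min ATC = 1452/11 + 271 − 54·11 + 3·11^2 = $172. That is the break-even price.
Between these two prices the firm operates at a loss; above $172 it earns a profit.

Shutdown price = $28; break-even price = $172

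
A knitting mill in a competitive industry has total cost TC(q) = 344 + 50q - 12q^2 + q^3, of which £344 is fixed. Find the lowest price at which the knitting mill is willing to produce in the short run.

The shutdown price is the minimum of AVC. VC = 50q - 12q^2 + q^3, so AVC = 50 - 12q + q^2.
dAVC/dq = -12 + 2q = 0 gives q = 6. min AVC = 50 - 12·6 + 6^2 = 14.
So the shutdown price is £14.

£14 per unit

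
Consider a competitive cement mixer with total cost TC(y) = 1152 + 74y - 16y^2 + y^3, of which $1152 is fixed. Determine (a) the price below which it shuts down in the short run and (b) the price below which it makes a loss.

Shutdown price = min AVC. AVC = 74 - 16y + y^2, with vertex at y = 8 and minimum $10.
ATC = 1152/y + 74 - 16y + y^2. Setting dATC/dy = −1152/y^2 − 16 + 2y = 0 gives y = 12 (since 2·12^3 − 16·12^2 = 1152).
min ATC = 1152/12 + 74 − 16·12 + 12^2 = $122. That is the break-even price.
For $10 ≤ P < $122 the firm produces at a loss; below $10 it shuts down.

Shutdown price = $10; break-even price = $122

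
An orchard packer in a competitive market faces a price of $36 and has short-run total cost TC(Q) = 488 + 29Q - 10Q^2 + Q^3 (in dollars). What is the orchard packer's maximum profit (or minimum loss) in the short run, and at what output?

Profit = -$292 at Q = 7

AVC = 29 - 10Q + Q^2 has its minimum $4 at Q = 5; price $36 clears that bar, so the firm operates.
With MC = 29 - 20Q + 3Q^2, P = MC on the upward-sloping part at Q* = 7.
TR = 36·7 = 252. TC = 488 + 56 = 544. Profit = 252 − 544 = -$292.
By producing, the firm covers all variable cost plus $196 of fixed cost; shutting down would lose the full $488.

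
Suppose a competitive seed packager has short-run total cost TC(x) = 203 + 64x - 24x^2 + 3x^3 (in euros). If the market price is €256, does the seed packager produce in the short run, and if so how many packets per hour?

From TC, MC = TC'(x) = 64 - 48x + 9x^2 and AVC = VC/x = 64 - 24x + 3x^2.
The AVC parabola has its vertex at x = 24/6 = 4, where AVC = 64 - 24·4 + 3·4^2 = €16.
Because €256 ≥ €16, revenue can cover variable cost; the firm operates.
P = MC gives -192 - 48x + 9x^2 = 0, with roots -8/3 and 8. Take the larger (rising MC): x* = 8.
Check: AVC at x = 8 is €64 ≤ P, so revenue covers variable cost.
Profit = P·x − TC = 256·8 − 715 = €1333.

Produce at x = 8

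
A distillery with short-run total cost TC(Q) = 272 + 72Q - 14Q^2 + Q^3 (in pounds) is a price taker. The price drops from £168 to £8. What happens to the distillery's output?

MC = 72 - 28Q + 3Q^2; the shutdown threshold is min AVC = £23 (at Q = 7).
At P = £168 ≥ min AVC, set P = MC on the rising branch: Q = 12.
At P = £8 < min AVC = £23, price no longer covers variable cost at any output, so the firm shuts down: Q = 0.

Output falls from 12 to 0 (the firm shuts down)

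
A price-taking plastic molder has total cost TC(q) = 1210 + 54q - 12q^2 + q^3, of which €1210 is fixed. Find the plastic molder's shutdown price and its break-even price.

Shutdown price = €18; break-even price = €153

AVC = 54 - 12q + q^2; minimized at q = 6, giving min AVC = €18. That is the shutdown price.
ATC = 1210/q + 54 - 12q + q^2. Setting dATC/dq = −1210/q^2 − 12 + 2q = 0 gives q = 11 (since 2·11^3 − 12·11^2 = 1210).
min ATC = 1210/11 + 54 − 12·11 + 11^2 = €153. That is the break-even price.
For €18 ≤ P < €153 the firm produces at a loss; below €18 it shuts down.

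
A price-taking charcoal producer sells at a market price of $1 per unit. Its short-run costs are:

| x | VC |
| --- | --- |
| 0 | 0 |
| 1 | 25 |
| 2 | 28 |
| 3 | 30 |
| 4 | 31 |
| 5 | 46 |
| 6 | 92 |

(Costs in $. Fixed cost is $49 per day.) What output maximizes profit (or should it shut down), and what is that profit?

Tabulate TR − TC: x=0: -49; x=1: -73; x=2: -75; x=3: -76; x=4: -76; x=5: -90; x=6: -135.
Profit is highest at x = 0. Equivalently, the lowest AVC in the table is 31/4 ≈ $7.75 at x = 4, and P = $1 falls below it — price never covers variable cost, so the firm shuts down and loses only its fixed cost.

x = 0 (shut down); profit = -$49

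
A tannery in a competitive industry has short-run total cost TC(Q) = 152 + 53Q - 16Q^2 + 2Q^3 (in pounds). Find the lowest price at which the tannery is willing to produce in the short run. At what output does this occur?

The shutdown price is the minimum of AVC. VC = 53Q - 16Q^2 + 2Q^3, so AVC = 53 - 16Q + 2Q^2.
At the minimum of AVC, MC = AVC. MC = 53 - 32Q + 6Q^2; setting MC = AVC gives 4Q^2 - 16Q = 0, so Q = 4. min AVC = 21.
The firm shuts down for any P below £21.

£21 per unit, at Q = 4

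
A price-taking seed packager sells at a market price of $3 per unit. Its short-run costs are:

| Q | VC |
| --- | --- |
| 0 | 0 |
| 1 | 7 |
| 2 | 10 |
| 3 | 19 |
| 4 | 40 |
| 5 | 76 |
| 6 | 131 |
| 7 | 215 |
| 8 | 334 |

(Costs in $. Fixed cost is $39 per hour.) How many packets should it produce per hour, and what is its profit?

Compute π = P·Q − TC at each output: Q=0: -39; Q=1: -43; Q=2: -43; Q=3: -49; Q=4: -67; Q=5: -100; Q=6: -152; Q=7: -233; Q=8: -349.
Profit is highest at Q = 0. Equivalently, the lowest AVC in the table is 10/2 ≈ $5 at Q = 2, and P = $3 falls below it — price never covers variable cost, so the firm shuts down and loses only its fixed cost.

Q = 0 (shut down); profit = -$39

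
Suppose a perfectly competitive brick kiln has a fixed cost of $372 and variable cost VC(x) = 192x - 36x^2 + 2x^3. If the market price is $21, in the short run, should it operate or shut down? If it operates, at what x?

Shut down

Variable cost is VC = 192x - 36x^2 + 2x^3, so AVC = VC/x = 192 - 36x + 2x^2 and MC = dTC/dx = 192 - 72x + 6x^2.
The AVC parabola has its vertex at x = 36/4 = 9, where AVC = 192 - 36·9 + 2·9^2 = $30.
P = $21 lies below min AVC = $30; no output level covers variable cost.
The firm minimizes its loss by shutting down and losing only its fixed cost of $372.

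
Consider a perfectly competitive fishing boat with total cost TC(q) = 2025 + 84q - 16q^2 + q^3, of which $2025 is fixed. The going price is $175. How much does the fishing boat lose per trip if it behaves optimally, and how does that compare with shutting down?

AVC = 84 - 16q + q^2; min AVC = $20 at q = 8. Since P = $175 ≥ min AVC, the firm produces.
MC = 84 - 32q + 3q^2. Setting P = MC and taking the root on the rising branch gives q* = 13.
TR = 175·13 = 2275. TC = 2025 + 585 = 2610. Profit = 2275 − 2610 = -$335.
Shutting down would mean losing the fixed cost of $2025, so operating at a loss of $335 is better by $1690.

Profit = -$335 at q = 13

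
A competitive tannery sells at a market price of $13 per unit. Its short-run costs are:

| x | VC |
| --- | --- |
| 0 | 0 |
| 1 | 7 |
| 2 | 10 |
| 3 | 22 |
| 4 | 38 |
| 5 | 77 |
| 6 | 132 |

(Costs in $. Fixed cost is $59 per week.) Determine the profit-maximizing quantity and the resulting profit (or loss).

x = 3; profit = -$42

Profit at each row (π = 13x − TC): x=0: -59; x=1: -53; x=2: -43; x=3: -42; x=4: -45; x=5: -71; x=6: -113.
Profit is maximized at x = 3. AVC there is 22/3 = $7.33 ≤ P, so producing beats shutting down (which would give -$59).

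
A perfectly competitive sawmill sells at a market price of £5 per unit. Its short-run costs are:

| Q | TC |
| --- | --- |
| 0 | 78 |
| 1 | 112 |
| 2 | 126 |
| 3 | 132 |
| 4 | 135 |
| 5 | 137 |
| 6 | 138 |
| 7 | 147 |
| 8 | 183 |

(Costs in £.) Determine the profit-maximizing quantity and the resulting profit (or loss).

Compute π = P·Q − TC at each output: Q=0: -78; Q=1: -107; Q=2: -116; Q=3: -117; Q=4: -115; Q=5: -112; Q=6: -108; Q=7: -112; Q=8: -143.
Profit is highest at Q = 0. Equivalently, the lowest AVC in the table is 69/7 ≈ £9.86 at Q = 7, and P = £5 falls below it — price never covers variable cost, so the firm shuts down and loses only its fixed cost.

Q = 0 (shut down); profit = -£78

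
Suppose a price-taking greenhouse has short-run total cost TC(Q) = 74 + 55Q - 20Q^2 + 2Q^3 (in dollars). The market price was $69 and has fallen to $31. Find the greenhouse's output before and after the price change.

MC = 55 - 40Q + 6Q^2; the shutdown threshold is min AVC = $5 (at Q = 5).
With P = $69 above the shutdown price, P = MC gives Q = 7.
At P = $31 ≥ min AVC, set P = MC: Q = 6. The firm stays open but cuts output.

Output falls from 7 to 6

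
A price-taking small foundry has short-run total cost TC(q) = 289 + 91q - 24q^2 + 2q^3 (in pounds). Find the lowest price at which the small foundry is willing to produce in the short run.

The firm shuts down when price falls below the minimum of average variable cost. AVC = VC/q = 91 - 24q + 2q^2.
At the minimum of AVC, MC = AVC. MC = 91 - 48q + 6q^2; setting MC = AVC gives 4q^2 - 24q = 0, so q = 6. min AVC = 19.
The firm shuts down for any P below £19.

£19 per unit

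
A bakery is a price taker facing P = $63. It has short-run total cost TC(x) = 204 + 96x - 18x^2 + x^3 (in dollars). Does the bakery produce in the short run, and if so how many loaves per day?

Strip out fixed cost: VC = 96x - 18x^2 + x^3. Then AVC = 96 - 18x + x^2 and MC = 96 - 36x + 3x^2.
AVC is minimized where dAVC/dx = -18 + 2x = 0, at x = 9; min AVC = 96 - 18·9 + 9^2 = $15.
Since P = $63 ≥ min AVC = $15, price covers variable cost and the firm should produce.
Set P = MC: 63 = 96 - 36x + 3x^2 → 33 - 36x + 3x^2 = 0. The roots are x = 1 and x = 11; the profit-maximizing output is on the rising part of MC, so x* = 11.
Check: AVC at x = 11 is $19 ≤ P, so revenue covers variable cost.
Profit = P·x − TC = 63·11 − 413 = $280.

Produce at x = 11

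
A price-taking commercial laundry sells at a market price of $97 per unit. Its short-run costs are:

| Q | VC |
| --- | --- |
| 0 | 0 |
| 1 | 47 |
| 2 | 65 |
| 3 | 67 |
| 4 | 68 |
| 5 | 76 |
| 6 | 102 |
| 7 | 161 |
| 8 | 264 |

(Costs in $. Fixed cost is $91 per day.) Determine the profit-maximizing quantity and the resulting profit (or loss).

Q = 7; profit = $427

Tabulate TR − TC: Q=0: -91; Q=1: -41; Q=2: 38; Q=3: 133; Q=4: 229; Q=5: 318; Q=6: 389; Q=7: 427; Q=8: 421.
Profit is maximized at Q = 7. AVC there is 161/7 = $23 ≤ P, so producing beats shutting down (which would give -$91).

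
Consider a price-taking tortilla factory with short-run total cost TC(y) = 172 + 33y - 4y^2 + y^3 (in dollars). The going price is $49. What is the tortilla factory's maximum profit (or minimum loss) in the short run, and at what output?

Profit = -$108 at y = 4

AVC = 33 - 4y + y^2 has its minimum $29 at y = 2; price $49 clears that bar, so the firm operates.
MC = 33 - 8y + 3y^2. Setting P = MC and taking the root on the rising branch gives y* = 4.
TR = 49·4 = 196. TC = 172 + 132 = 304. Profit = 196 − 304 = -$108.
That loss of $108 beats the $172 the firm would lose by shutting down; producing recovers $64 of fixed cost.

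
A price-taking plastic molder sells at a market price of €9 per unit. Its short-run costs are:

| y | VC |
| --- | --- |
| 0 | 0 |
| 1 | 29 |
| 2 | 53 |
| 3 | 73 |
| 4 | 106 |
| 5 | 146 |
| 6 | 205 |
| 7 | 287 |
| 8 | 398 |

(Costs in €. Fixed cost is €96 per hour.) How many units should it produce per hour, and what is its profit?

y = 0 (shut down); profit = -€96

Compute π = P·y − TC at each output: y=0: -96; y=1: -116; y=2: -131; y=3: -142; y=4: -166; y=5: -197; y=6: -247; y=7: -320; y=8: -422.
Profit is highest at y = 0. Equivalently, the lowest AVC in the table is 73/3 ≈ €24.33 at y = 3, and P = €9 falls below it — price never covers variable cost, so the firm shuts down and loses only its fixed cost.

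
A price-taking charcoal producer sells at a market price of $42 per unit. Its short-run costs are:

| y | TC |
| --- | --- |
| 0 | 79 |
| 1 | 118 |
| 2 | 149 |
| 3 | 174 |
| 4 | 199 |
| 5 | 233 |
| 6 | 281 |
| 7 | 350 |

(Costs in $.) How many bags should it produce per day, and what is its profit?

y = 5; profit = -$23

Tabulate TR − TC: y=0: -79; y=1: -76; y=2: -65; y=3: -48; y=4: -31; y=5: -23; y=6: -29; y=7: -56.
Profit is maximized at y = 5. AVC there is 154/5 = $30.80 ≤ P, so producing beats shutting down (which would give -$79).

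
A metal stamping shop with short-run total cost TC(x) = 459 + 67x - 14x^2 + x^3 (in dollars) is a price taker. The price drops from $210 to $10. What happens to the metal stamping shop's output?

Output falls from 13 to 0 (the firm shuts down)

AVC = 67 - 14x + x^2, minimized at x = 7 where min AVC = $18. MC = 67 - 28x + 3x^2.
At P = $210 ≥ min AVC, set P = MC on the rising branch: x = 13.
At P = $10 < min AVC = $18, price no longer covers variable cost at any output, so the firm shuts down: x = 0.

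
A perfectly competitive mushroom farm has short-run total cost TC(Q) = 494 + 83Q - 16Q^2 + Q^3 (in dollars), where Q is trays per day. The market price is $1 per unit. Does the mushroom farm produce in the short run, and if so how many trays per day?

Strip out fixed cost: VC = 83Q - 16Q^2 + Q^3. Then AVC = 83 - 16Q + Q^2 and MC = 83 - 32Q + 3Q^2.
AVC is minimized where dAVC/dQ = -16 + 2Q = 0, at Q = 8; min AVC = 83 - 16·8 + 8^2 = $19.
P = $1 lies below min AVC = $19; no output level covers variable cost.
Shutting down limits the loss to fixed cost, $494.

Shut down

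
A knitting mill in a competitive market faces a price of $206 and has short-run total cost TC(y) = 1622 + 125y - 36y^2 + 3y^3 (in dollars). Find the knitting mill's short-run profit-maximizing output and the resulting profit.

AVC = 125 - 36y + 3y^2 has its minimum $17 at y = 6; price $206 clears that bar, so the firm operates.
With MC = 125 - 72y + 9y^2, P = MC on the upward-sloping part at y* = 9.
TR = 206·9 = 1854. TC = 1622 + 396 = 2018. Profit = 1854 − 2018 = -$164.
Shutting down would mean losing the fixed cost of $1622, so operating at a loss of $164 is better by $1458.

Profit = -$164 at y = 9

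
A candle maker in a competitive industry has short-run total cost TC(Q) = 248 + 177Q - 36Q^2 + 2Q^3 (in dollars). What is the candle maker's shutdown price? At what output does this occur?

The firm shuts down when price falls below the minimum of average variable cost. AVC = VC/Q = 177 - 36Q + 2Q^2.
At the minimum of AVC, MC = AVC. MC = 177 - 72Q + 6Q^2; setting MC = AVC gives 4Q^2 - 36Q = 0, so Q = 9. min AVC = 15.
For P < $15 the firm produces nothing.

$15 per unit, at Q = 9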